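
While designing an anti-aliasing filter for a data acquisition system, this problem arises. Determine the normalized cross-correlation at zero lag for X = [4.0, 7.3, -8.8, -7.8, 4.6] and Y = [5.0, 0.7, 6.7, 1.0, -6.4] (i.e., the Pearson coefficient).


Pearson correlation coefficient (population):
r = cov(X,Y) / (std(X) * std(Y))
Mean X = -0.14, Mean Y = 1.4
Cov(X,Y) = -14.022
Std(X) = 6.76213, Std(Y) = 4.528576
r = -0.4579

-0.4579


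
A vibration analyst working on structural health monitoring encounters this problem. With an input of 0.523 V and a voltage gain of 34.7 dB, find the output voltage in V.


Output voltage from dB gain:
V_out = V_in * 10^(gain_dB / 20)
      = 0.523 * 10^(34.7 / 20)
      = 0.523 * 54.325033
      = 28.412 V

28.412 V


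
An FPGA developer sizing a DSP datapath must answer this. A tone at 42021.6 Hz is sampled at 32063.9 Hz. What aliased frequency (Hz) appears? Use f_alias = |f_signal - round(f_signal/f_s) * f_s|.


Compute the nearest integer multiple of fs to the signal:
n = round(42021.6 / 32063.9) = 1
f_alias = |42021.6 - 1 * 32063.9|
        = |42021.6 - 32063.9|
        = 9957.7 Hz

9957.7


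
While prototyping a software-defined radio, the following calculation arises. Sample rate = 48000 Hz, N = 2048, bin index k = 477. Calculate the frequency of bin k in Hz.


Frequency of DFT bin k:
f_k = k * fs / N
    = 477 * 48000 / 2048
    = 22896000 / 2048
    = 11179.688 Hz

11179.688 Hz


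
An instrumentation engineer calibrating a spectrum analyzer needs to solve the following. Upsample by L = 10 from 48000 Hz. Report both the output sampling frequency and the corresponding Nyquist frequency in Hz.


Step 1 — output sample rate after interpolation by L:
fs_out = L * fs_in = 10 * 48000 = 480000 Hz

Step 2 — Nyquist frequency of the output stream:
f_Nyq = fs_out / 2 = 480000 / 2 = 240000.0 Hz

fs_out = 480000 Hz; f_Nyquist = 240000.0 Hz


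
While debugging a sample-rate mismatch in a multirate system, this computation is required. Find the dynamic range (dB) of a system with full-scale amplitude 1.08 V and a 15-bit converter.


Dynamic range from full-scale to LSB:
V_min = V_max / 2^bits = 1.08 / 2^15
DR = 20 * log10(V_max / V_min)
   = 20 * log10(2^15)
   = 20 * 15 * log10(2)
   = 90.31 dB

90.31 dB


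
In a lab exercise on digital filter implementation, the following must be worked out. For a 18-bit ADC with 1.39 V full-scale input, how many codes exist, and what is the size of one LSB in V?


Step 1 — number of quantization levels:
L = 2^N = 2^18 = 262144

Step 2 — LSB step size:
delta = Vfs / L
      = 1.39 / 262144
      = 5.3e-06 V

Levels = 262144; step size = 5.3e-06 V


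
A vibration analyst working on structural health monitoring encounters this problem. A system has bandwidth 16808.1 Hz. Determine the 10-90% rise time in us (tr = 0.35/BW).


Rise time from bandwidth relationship:
tr = 0.35 / BW
   = 0.35 / 16808.1
   = 2.082329353e-05 s
   = 20.8233 us

20.8233 us


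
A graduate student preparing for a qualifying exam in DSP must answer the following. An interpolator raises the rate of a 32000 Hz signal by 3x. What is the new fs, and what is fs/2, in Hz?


Step 1 — output sample rate after interpolation by L:
fs_out = L * fs_in = 3 * 32000 = 96000 Hz

Step 2 — Nyquist frequency of the output stream:
f_Nyq = fs_out / 2 = 96000 / 2 = 48000.0 Hz

fs_out = 96000 Hz; f_Nyquist = 48000.0 Hz


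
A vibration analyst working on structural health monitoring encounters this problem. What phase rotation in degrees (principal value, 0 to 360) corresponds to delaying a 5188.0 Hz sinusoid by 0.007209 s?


Phase shift from frequency and time delay:
phi = 360 * f * t_delay
    = 360 * 5188.0 * 0.007209
    = 13464.11 degrees
    mod 360 = 144.11 degrees

144.11 degrees


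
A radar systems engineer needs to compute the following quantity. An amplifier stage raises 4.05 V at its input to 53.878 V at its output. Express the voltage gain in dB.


Voltage gain in dB:
G = 20 * log10(Vout / Vin)
  = 20 * log10(53.878 / 4.05)
  = 20 * log10(13.30321)
  = 20 * 1.123956
  = 22.48 dB

22.48 dB


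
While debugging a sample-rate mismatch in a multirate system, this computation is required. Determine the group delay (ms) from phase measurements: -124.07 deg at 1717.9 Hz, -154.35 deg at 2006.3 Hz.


Group delay from phase difference:
tau = -d(phi)/d(omega)
d(phi) = -30.28 deg = -0.528486 rad
d(omega) = 2*pi*(2006.3 - 1717.9) = 1812.0706 rad/s
tau = -(-0.528486) / 1812.0706
    = 0.2916 ms

0.2916 ms


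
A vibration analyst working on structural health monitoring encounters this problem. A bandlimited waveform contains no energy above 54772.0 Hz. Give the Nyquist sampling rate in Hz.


The Nyquist rate is twice the maximum frequency component.
fs_min = 2 * fmax
      = 2 * 54772.0
      = 109544.0 Hz

109544.0


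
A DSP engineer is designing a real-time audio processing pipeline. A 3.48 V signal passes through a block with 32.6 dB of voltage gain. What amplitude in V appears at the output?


Output voltage from dB gain:
V_out = V_in * 10^(gain_dB / 20)
      = 3.48 * 10^(32.6 / 20)
      = 3.48 * 42.657952
      = 148.4497 V

148.4497 V


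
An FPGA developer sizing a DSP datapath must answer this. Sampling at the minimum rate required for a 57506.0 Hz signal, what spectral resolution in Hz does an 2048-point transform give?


Step 1 — Nyquist sampling rate:
fs = 2 * fmax = 2 * 57506.0 = 115012.0 Hz

Step 2 — DFT bin spacing:
df = fs / N = 115012.0 / 2048 = 56.1582 Hz

56.1582 Hz


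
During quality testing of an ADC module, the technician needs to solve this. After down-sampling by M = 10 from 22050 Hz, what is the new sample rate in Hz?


Decimation reduces the sample rate:
fs_out = fs_in / M
       = 22050 / 10
       = 2205.0 Hz

2205.0 Hz


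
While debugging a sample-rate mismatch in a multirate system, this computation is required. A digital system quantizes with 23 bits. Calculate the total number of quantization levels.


Number of quantization levels = 2^N
= 2^23
= 8388608

8388608


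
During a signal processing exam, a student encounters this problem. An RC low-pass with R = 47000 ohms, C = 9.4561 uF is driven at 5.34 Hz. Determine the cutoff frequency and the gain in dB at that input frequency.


Step 1 — cutoff frequency:
fc = 1 / (2*pi*R*C)
C = 9.4561 uF = 9.4561e-06 F
fc = 1 / (2*pi*47000*9.4561e-06)
   = 0.358105 Hz

Step 2 — magnitude at f = 5.34 Hz:
|H(f)| = 1 / sqrt(1 + (f/fc)^2)
f/fc = 5.34 / 0.358105 = 14.911828
|H| = 1 / sqrt(1 + 222.362614) = 0.0669106
|H|_dB = 20*log10(0.0669106) = -23.49 dB

fc = 0.358105 Hz; |H(5.34 Hz)| = -23.49 dB


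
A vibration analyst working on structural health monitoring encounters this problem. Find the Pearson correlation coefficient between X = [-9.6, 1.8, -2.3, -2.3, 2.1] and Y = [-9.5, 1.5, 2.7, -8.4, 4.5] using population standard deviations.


Pearson correlation coefficient (population):
r = cov(X,Y) / (std(X) * std(Y))
Mean X = -2.06, Mean Y = -1.84
Cov(X,Y) = 19.5016
Std(X) = 4.223079, Std(Y) = 5.89359
r = 0.7835

0.7835


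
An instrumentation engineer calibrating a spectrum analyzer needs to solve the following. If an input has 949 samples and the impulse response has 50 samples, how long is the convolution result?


Linear convolution output length:
L = N + M - 1
  = 949 + 50 - 1
  = 998 samples

998


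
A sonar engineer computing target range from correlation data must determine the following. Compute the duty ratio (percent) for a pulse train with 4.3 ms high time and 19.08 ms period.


Duty cycle as a percentage:
DC = (t_on / T) * 100
   = (4.3 / 19.08) * 100
   = 0.225367 * 100
   = 22.54 %

22.54 %


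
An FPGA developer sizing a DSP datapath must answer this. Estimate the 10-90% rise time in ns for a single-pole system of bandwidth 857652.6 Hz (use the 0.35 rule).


Rise time from bandwidth relationship:
tr = 0.35 / BW
   = 0.35 / 857652.6
   = 4.080906418e-07 s
   = 408.0906 ns

408.0906 ns


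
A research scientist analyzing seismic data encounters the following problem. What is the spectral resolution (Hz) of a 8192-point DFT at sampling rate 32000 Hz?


DFT frequency resolution:
df = fs / N
   = 32000 / 8192
   = 3.9062 Hz

3.9062 Hz


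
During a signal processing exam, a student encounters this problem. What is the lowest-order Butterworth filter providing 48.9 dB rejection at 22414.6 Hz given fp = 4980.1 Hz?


Butterworth filter order formula:
n = log10(10^(A/10) - 1) / (2 * log10(f_stop/f_pass))
10^(48.9/10) - 1 = 77623.7117
f_stop/f_pass = 22414.6 / 4980.1 = 4.5008
n = 3.7426 -> ceil = 4

4


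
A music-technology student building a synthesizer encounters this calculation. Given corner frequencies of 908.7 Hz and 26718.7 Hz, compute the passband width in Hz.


Bandwidth is the difference of -3dB frequencies:
BW = f_high - f_low
   = 26718.7 - 908.7
   = 25810.0 Hz

25810.0 Hz


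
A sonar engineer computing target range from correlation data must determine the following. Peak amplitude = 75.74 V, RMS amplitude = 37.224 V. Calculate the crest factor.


Crest factor is the ratio of peak to RMS:
CF = V_peak / V_rms
   = 75.74 / 37.224
   = 2.0347

2.0347


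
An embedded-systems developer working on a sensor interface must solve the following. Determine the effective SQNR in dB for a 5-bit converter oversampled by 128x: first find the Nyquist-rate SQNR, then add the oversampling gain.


Step 1 — baseline SQNR at Nyquist:
SQNR_base = 6.02*N + 1.76
          = 6.02*5 + 1.76
          = 31.86 dB

Step 2 — oversampling processing gain:
G = 10*log10(OSR) = 10*log10(128) = 21.07 dB

Step 3 — total:
SQNR_total = 31.86 + 21.07 = 52.93 dB

Base SQNR = 31.86 dB; oversampled SQNR = 52.93 dB


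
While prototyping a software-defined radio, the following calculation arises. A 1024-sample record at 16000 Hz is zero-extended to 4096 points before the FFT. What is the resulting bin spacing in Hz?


Frequency resolution after zero-padding:
N_padded = 1024 * 4 = 4096
df = fs / N_padded
   = 16000 / 4096
   = 3.9062 Hz

3.9062 Hz


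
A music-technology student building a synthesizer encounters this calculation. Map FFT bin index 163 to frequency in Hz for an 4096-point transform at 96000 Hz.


Frequency of DFT bin k:
f_k = k * fs / N
    = 163 * 96000 / 4096
    = 15648000 / 4096
    = 3820.312 Hz

3820.312 Hz


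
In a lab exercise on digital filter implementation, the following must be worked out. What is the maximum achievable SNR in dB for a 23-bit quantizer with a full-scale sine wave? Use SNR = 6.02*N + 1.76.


Theoretical SNR for a full-scale sinusoid:
SNR = 6.02 * N + 1.76
    = 6.02 * 23 + 1.76
    = 138.46 + 1.76
    = 140.22 dB

140.22 dB


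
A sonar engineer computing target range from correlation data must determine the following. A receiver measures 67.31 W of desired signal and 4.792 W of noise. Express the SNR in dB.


SNR in decibels:
SNR = 10 * log10(Ps / Pn)
    = 10 * log10(67.31 / 4.792)
    = 10 * log10(14.0463)
    = 10 * 1.1476
    = 11.48 dB

11.48 dB


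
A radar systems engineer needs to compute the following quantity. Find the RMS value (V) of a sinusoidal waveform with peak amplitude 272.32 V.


RMS voltage for a sinusoidal waveform:
V_rms = V_peak / sqrt(2)
      = 272.32 / 1.414214
      = 192.559 V

192.559 V


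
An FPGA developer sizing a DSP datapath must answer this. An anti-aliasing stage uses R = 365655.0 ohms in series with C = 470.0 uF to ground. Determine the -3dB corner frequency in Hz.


Cutoff frequency of a first-order RC filter:
fc = 1 / (2 * pi * R * C)
C = 470.0 uF = 0.00047 F
fc = 1 / (2 * pi * 365655.0 * 0.00047)
   = 1 / 1079.8147180435
   = 0.000926 Hz

0.000926 Hz


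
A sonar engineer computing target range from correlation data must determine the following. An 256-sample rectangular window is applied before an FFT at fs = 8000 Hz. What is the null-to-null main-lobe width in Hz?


Main lobe width for a rectangular window:
Width = 2 * fs / N
      = 2 * 8000 / 256
      = 16000 / 256
      = 62.5 Hz

62.5 Hz


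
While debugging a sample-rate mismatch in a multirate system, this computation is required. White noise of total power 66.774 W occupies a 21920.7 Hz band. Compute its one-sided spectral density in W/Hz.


Power spectral density:
PSD = P / BW
    = 66.774 / 21920.7
    = 0.00304616 W/Hz

0.00304616 W/Hz


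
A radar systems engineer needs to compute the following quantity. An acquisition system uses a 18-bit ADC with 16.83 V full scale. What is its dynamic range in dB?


Dynamic range from full-scale to LSB:
V_min = V_max / 2^bits = 16.83 / 2^18
DR = 20 * log10(V_max / V_min)
   = 20 * log10(2^18)
   = 20 * 18 * log10(2)
   = 108.37 dB

108.37 dB


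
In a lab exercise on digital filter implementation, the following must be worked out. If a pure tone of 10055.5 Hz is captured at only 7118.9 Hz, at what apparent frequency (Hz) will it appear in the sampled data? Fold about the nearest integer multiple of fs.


Compute the nearest integer multiple of fs to the signal:
n = round(10055.5 / 7118.9) = 1
f_alias = |10055.5 - 1 * 7118.9|
        = |10055.5 - 7118.9|
        = 2936.6 Hz

2936.6


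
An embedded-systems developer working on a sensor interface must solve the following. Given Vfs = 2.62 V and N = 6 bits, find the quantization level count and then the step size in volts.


Step 1 — number of quantization levels:
L = 2^N = 2^6 = 64

Step 2 — LSB step size:
delta = Vfs / L
      = 2.62 / 64
      = 0.0409375 V

Levels = 64; step size = 0.0409375 V


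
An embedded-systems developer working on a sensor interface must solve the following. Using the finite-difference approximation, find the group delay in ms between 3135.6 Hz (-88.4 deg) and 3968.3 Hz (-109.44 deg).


Group delay from phase difference:
tau = -d(phi)/d(omega)
d(phi) = -21.04 deg = -0.367217 rad
d(omega) = 2*pi*(3968.3 - 3135.6) = 5232.0084 rad/s
tau = -(-0.367217) / 5232.0084
    = 0.0702 ms

0.0702 ms


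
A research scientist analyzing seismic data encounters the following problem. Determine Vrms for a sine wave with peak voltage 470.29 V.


RMS voltage for a sinusoidal waveform:
V_rms = V_peak / sqrt(2)
      = 470.29 / 1.414214
      = 332.545 V

332.545 V


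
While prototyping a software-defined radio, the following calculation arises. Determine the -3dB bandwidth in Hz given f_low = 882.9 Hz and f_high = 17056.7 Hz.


Bandwidth is the difference of -3dB frequencies:
BW = f_high - f_low
   = 17056.7 - 882.9
   = 16173.8 Hz

16173.8 Hz


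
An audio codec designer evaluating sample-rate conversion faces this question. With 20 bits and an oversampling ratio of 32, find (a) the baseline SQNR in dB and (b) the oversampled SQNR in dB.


Step 1 — baseline SQNR at Nyquist:
SQNR_base = 6.02*N + 1.76
          = 6.02*20 + 1.76
          = 122.16 dB

Step 2 — oversampling processing gain:
G = 10*log10(OSR) = 10*log10(32) = 15.05 dB

Step 3 — total:
SQNR_total = 122.16 + 15.05 = 137.21 dB

Base SQNR = 122.16 dB; oversampled SQNR = 137.21 dB


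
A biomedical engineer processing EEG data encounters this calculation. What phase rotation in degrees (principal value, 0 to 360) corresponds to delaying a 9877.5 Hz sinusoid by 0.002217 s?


Phase shift from frequency and time delay:
phi = 360 * f * t_delay
    = 360 * 9877.5 * 0.002217
    = 7883.43 degrees
    mod 360 = 323.43 degrees

323.43 degrees


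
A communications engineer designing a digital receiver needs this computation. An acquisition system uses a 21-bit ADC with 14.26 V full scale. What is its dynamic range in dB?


Dynamic range from full-scale to LSB:
V_min = V_max / 2^bits = 14.26 / 2^21
DR = 20 * log10(V_max / V_min)
   = 20 * log10(2^21)
   = 20 * 21 * log10(2)
   = 126.43 dB

126.43 dB


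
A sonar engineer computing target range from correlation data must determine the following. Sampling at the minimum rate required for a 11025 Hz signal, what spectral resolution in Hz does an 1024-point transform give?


Step 1 — Nyquist sampling rate:
fs = 2 * fmax = 2 * 11025 = 22050 Hz

Step 2 — DFT bin spacing:
df = fs / N = 22050 / 1024 = 21.5332 Hz

21.5332 Hz


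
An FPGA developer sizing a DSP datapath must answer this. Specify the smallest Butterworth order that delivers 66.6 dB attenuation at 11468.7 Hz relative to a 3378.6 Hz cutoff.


Butterworth filter order formula:
n = log10(10^(A/10) - 1) / (2 * log10(f_stop/f_pass))
10^(66.6/10) - 1 = 4570880.8961
f_stop/f_pass = 11468.7 / 3378.6 = 3.3945
n = 6.2738 -> ceil = 7

7


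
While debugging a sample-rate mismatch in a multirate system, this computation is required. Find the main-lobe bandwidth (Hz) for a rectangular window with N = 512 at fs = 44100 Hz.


Main lobe width for a rectangular window:
Width = 2 * fs / N
      = 2 * 44100 / 512
      = 88200 / 512
      = 172.266 Hz

172.266 Hz


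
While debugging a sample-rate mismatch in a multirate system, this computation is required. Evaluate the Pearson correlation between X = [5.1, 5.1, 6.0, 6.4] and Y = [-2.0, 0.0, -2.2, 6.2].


Pearson correlation coefficient (population):
r = cov(X,Y) / (std(X) * std(Y))
Mean X = 5.65, Mean Y = 0.5
Cov(X,Y) = 1.245
Std(X) = 0.567891, Std(Y) = 3.40147
r = 0.6445

0.6445


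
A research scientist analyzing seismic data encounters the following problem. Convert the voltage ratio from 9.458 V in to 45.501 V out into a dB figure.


Voltage gain in dB:
G = 20 * log10(Vout / Vin)
  = 20 * log10(45.501 / 9.458)
  = 20 * log10(4.810848)
  = 20 * 0.682222
  = 13.64 dB

13.64 dB


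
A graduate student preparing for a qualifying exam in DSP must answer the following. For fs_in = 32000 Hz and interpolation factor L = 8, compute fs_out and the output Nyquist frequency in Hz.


Step 1 — output sample rate after interpolation by L:
fs_out = L * fs_in = 8 * 32000 = 256000 Hz

Step 2 — Nyquist frequency of the output stream:
f_Nyq = fs_out / 2 = 256000 / 2 = 128000.0 Hz

fs_out = 256000 Hz; f_Nyquist = 128000.0 Hz


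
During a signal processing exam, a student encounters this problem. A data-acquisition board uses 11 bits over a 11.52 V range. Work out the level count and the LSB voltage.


Step 1 — number of quantization levels:
L = 2^N = 2^11 = 2048

Step 2 — LSB step size:
delta = Vfs / L
      = 11.52 / 2048
      = 0.005625 V

Levels = 2048; step size = 0.005625 V


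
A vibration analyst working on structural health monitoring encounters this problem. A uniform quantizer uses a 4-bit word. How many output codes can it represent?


Number of quantization levels = 2^N
= 2^4
= 16

16


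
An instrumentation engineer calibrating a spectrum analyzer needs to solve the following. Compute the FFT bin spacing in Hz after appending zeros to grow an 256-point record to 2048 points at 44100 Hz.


Frequency resolution after zero-padding:
N_padded = 256 * 8 = 2048
df = fs / N_padded
   = 44100 / 2048
   = 21.5332 Hz

21.5332 Hz


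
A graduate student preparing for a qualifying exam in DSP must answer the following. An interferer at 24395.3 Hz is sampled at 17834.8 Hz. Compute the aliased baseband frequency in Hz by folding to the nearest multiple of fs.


Compute the nearest integer multiple of fs to the signal:
n = round(24395.3 / 17834.8) = 1
f_alias = |24395.3 - 1 * 17834.8|
        = |24395.3 - 17834.8|
        = 6560.5 Hz

6560.5


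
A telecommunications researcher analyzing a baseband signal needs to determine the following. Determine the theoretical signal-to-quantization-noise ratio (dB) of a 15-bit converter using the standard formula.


Theoretical SNR for a full-scale sinusoid:
SNR = 6.02 * N + 1.76
    = 6.02 * 15 + 1.76
    = 90.3 + 1.76
    = 92.06 dB

92.06 dB


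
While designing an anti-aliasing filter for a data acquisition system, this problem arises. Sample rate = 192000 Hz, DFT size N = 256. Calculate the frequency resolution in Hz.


DFT frequency resolution:
df = fs / N
   = 192000 / 256
   = 750.0 Hz

750.0 Hz


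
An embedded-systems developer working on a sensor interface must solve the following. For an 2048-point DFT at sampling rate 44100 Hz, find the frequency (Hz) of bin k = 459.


Frequency of DFT bin k:
f_k = k * fs / N
    = 459 * 44100 / 2048
    = 20241900 / 2048
    = 9883.74 Hz

9883.74 Hz


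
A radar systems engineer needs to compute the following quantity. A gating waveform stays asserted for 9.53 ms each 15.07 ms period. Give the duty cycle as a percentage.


Duty cycle as a percentage:
DC = (t_on / T) * 100
   = (9.53 / 15.07) * 100
   = 0.632382 * 100
   = 63.24 %

63.24 %


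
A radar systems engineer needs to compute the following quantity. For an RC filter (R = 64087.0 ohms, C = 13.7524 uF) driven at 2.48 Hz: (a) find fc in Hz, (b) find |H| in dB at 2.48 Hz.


Step 1 — cutoff frequency:
fc = 1 / (2*pi*R*C)
C = 13.7524 uF = 1.37524e-05 F
fc = 1 / (2*pi*64087.0*1.37524e-05)
   = 0.180581 Hz

Step 2 — magnitude at f = 2.48 Hz:
|H(f)| = 1 / sqrt(1 + (f/fc)^2)
f/fc = 2.48 / 0.180581 = 13.733449
|H| = 1 / sqrt(1 + 188.607621) = 0.0726227
|H|_dB = 20*log10(0.0726227) = -22.78 dB

fc = 0.180581 Hz; |H(2.48 Hz)| = -22.78 dB


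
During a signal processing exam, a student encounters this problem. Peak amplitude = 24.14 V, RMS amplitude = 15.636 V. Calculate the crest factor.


Crest factor is the ratio of peak to RMS:
CF = V_peak / V_rms
   = 24.14 / 15.636
   = 1.5439

1.5439


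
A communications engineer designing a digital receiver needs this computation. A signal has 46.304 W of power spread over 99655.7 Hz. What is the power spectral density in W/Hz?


Power spectral density:
PSD = P / BW
    = 46.304 / 99655.7
    = 0.00046464 W/Hz

0.00046464 W/Hz


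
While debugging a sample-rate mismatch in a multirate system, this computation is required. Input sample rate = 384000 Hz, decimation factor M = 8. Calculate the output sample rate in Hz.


Decimation reduces the sample rate:
fs_out = fs_in / M
       = 384000 / 8
       = 48000.0 Hz

48000.0 Hz


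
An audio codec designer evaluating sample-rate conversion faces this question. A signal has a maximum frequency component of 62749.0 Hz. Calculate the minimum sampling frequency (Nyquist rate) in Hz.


The Nyquist rate is twice the maximum frequency component.
fs_min = 2 * fmax
      = 2 * 62749.0
      = 125498.0 Hz

125498.0


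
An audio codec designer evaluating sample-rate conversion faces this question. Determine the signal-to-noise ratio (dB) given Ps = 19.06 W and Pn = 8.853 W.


SNR in decibels:
SNR = 10 * log10(Ps / Pn)
    = 10 * log10(19.06 / 8.853)
    = 10 * log10(2.1529)
    = 10 * 0.333
    = 3.33 dB

3.33 dB


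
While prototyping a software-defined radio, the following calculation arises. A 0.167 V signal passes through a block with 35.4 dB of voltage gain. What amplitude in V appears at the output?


Output voltage from dB gain:
V_out = V_in * 10^(gain_dB / 20)
      = 0.167 * 10^(35.4 / 20)
      = 0.167 * 58.884366
      = 9.8337 V

9.8337 V


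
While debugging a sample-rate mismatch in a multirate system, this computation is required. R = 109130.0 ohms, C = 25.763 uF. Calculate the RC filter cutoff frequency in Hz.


Cutoff frequency of a first-order RC filter:
fc = 1 / (2 * pi * R * C)
C = 25.763 uF = 2.5763e-05 F
fc = 1 / (2 * pi * 109130.0 * 2.5763e-05)
   = 1 / 17.665277215906
   = 0.056608 Hz

0.056608 Hz


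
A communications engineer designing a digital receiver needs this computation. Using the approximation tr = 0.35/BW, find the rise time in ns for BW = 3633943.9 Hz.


Rise time from bandwidth relationship:
tr = 0.35 / BW
   = 0.35 / 3633943.9
   = 9.631409004e-08 s
   = 96.3141 ns

96.3141 ns


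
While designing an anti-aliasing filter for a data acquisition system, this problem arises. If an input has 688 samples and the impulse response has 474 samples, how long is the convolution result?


Linear convolution output length:
L = N + M - 1
  = 688 + 474 - 1
  = 1161 samples

1161


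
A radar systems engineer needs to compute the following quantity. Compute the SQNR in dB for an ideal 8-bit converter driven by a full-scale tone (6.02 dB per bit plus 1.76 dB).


Theoretical SNR for a full-scale sinusoid:
SNR = 6.02 * N + 1.76
    = 6.02 * 8 + 1.76
    = 48.16 + 1.76
    = 49.92 dB

49.92 dB


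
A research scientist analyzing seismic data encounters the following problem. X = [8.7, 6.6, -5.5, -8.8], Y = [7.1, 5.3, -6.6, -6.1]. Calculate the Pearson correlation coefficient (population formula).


Pearson correlation coefficient (population):
r = cov(X,Y) / (std(X) * std(Y))
Mean X = 0.25, Mean Y = -0.075
Cov(X,Y) = 46.70125
Std(X) = 7.528114, Std(Y) = 6.309665
r = 0.9832

0.9832


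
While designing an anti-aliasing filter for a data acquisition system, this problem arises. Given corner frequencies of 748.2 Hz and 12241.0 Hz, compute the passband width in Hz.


Bandwidth is the difference of -3dB frequencies:
BW = f_high - f_low
   = 12241.0 - 748.2
   = 11492.8 Hz

11492.8 Hz


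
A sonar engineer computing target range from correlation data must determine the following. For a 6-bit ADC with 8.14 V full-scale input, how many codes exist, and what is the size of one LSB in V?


Step 1 — number of quantization levels:
L = 2^N = 2^6 = 64

Step 2 — LSB step size:
delta = Vfs / L
      = 8.14 / 64
      = 0.1271875 V

Levels = 64; step size = 0.1271875 V


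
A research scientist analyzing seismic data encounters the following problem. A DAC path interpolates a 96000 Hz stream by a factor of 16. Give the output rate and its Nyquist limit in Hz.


Step 1 — output sample rate after interpolation by L:
fs_out = L * fs_in = 16 * 96000 = 1536000 Hz

Step 2 — Nyquist frequency of the output stream:
f_Nyq = fs_out / 2 = 1536000 / 2 = 768000.0 Hz

fs_out = 1536000 Hz; f_Nyquist = 768000.0 Hz


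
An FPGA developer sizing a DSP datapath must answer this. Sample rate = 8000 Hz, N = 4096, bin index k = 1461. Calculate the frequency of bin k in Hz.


Frequency of DFT bin k:
f_k = k * fs / N
    = 1461 * 8000 / 4096
    = 11688000 / 4096
    = 2853.516 Hz

2853.516 Hz


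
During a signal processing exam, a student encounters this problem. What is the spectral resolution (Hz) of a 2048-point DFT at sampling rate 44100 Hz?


DFT frequency resolution:
df = fs / N
   = 44100 / 2048
   = 21.5332 Hz

21.5332 Hz


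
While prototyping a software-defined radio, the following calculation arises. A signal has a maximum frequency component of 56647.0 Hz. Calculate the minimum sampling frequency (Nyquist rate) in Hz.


The Nyquist rate is twice the maximum frequency component.
fs_min = 2 * fmax
      = 2 * 56647.0
      = 113294.0 Hz

113294.0


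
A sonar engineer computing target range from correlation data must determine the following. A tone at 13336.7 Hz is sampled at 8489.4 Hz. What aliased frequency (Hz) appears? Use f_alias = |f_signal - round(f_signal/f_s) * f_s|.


Compute the nearest integer multiple of fs to the signal:
n = round(13336.7 / 8489.4) = 2
f_alias = |13336.7 - 2 * 8489.4|
        = |13336.7 - 16978.8|
        = 3642.1 Hz

3642.1


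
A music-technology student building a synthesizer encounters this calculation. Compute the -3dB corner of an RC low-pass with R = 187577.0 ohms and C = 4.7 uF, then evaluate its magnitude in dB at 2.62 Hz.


Step 1 — cutoff frequency:
fc = 1 / (2*pi*R*C)
C = 4.7 uF = 4.7e-06 F
fc = 1 / (2*pi*187577.0*4.7e-06)
   = 0.180527 Hz

Step 2 — magnitude at f = 2.62 Hz:
|H(f)| = 1 / sqrt(1 + (f/fc)^2)
f/fc = 2.62 / 0.180527 = 14.513065
|H| = 1 / sqrt(1 + 210.629056) = 0.0687404
|H|_dB = 20*log10(0.0687404) = -23.26 dB

fc = 0.180527 Hz; |H(2.62 Hz)| = -23.26 dB


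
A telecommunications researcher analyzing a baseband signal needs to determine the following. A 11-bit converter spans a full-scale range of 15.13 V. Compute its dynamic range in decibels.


Dynamic range from full-scale to LSB:
V_min = V_max / 2^bits = 15.13 / 2^11
DR = 20 * log10(V_max / V_min)
   = 20 * log10(2^11)
   = 20 * 11 * log10(2)
   = 66.23 dB

66.23 dB


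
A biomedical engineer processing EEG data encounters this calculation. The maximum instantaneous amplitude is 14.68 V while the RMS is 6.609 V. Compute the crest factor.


Crest factor is the ratio of peak to RMS:
CF = V_peak / V_rms
   = 14.68 / 6.609
   = 2.2212

2.2212


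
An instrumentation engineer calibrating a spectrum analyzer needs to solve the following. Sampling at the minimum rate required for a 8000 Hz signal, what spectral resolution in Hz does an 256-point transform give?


Step 1 — Nyquist sampling rate:
fs = 2 * fmax = 2 * 8000 = 16000 Hz

Step 2 — DFT bin spacing:
df = fs / N = 16000 / 256 = 62.5 Hz

62.5 Hz


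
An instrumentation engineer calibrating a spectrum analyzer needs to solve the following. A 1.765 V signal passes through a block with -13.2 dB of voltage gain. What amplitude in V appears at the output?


Output voltage from dB gain:
V_out = V_in * 10^(gain_dB / 20)
      = 1.765 * 10^(-13.2 / 20)
      = 1.765 * 0.218776
      = 0.3861 V

0.3861 V


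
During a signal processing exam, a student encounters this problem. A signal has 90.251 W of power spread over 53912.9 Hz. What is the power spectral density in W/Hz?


Power spectral density:
PSD = P / BW
    = 90.251 / 53912.9
    = 0.00167401 W/Hz

0.00167401 W/Hz


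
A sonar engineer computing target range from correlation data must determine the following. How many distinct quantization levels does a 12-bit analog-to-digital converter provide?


Number of quantization levels = 2^N
= 2^12
= 4096

4096


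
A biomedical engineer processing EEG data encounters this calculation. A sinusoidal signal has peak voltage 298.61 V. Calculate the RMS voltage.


RMS voltage for a sinusoidal waveform:
V_rms = V_peak / sqrt(2)
      = 298.61 / 1.414214
      = 211.149 V

211.149 V


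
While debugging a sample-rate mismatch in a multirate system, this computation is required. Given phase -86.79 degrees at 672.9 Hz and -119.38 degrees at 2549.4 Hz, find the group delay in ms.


Group delay from phase difference:
tau = -d(phi)/d(omega)
d(phi) = -32.59 deg = -0.568803 rad
d(omega) = 2*pi*(2549.4 - 672.9) = 11790.3972 rad/s
tau = -(-0.568803) / 11790.3972
    = 0.0482 ms

0.0482 ms


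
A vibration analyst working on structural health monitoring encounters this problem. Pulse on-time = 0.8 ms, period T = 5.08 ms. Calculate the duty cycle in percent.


Duty cycle as a percentage:
DC = (t_on / T) * 100
   = (0.8 / 5.08) * 100
   = 0.15748 * 100
   = 15.75 %

15.75 %


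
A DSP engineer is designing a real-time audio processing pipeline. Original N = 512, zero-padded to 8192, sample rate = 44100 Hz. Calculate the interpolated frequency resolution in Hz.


Frequency resolution after zero-padding:
N_padded = 512 * 16 = 8192
df = fs / N_padded
   = 44100 / 8192
   = 5.3833 Hz

5.3833 Hz


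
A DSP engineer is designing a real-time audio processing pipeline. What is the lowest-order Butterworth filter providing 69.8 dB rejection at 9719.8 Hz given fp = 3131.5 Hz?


Butterworth filter order formula:
n = log10(10^(A/10) - 1) / (2 * log10(f_stop/f_pass))
10^(69.8/10) - 1 = 9549924.8602
f_stop/f_pass = 9719.8 / 3131.5 = 3.1039
n = 7.0949 -> ceil = 8

8


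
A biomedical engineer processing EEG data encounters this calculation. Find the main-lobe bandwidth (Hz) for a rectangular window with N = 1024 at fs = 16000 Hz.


Main lobe width for a rectangular window:
Width = 2 * fs / N
      = 2 * 16000 / 1024
      = 32000 / 1024
      = 31.25 Hz

31.25 Hz


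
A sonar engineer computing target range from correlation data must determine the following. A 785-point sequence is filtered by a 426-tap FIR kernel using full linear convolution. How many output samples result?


Linear convolution output length:
L = N + M - 1
  = 785 + 426 - 1
  = 1210 samples

1210


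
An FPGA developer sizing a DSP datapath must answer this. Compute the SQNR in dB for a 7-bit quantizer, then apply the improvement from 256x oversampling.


Step 1 — baseline SQNR at Nyquist:
SQNR_base = 6.02*N + 1.76
          = 6.02*7 + 1.76
          = 43.9 dB

Step 2 — oversampling processing gain:
G = 10*log10(OSR) = 10*log10(256) = 24.08 dB

Step 3 — total:
SQNR_total = 43.9 + 24.08 = 67.98 dB

Base SQNR = 43.9 dB; oversampled SQNR = 67.98 dB


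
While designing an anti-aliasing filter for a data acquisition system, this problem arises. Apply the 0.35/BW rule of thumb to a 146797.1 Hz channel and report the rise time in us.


Rise time from bandwidth relationship:
tr = 0.35 / BW
   = 0.35 / 146797.1
   = 2.384243285e-06 s
   = 2.3842 us

2.3842 us


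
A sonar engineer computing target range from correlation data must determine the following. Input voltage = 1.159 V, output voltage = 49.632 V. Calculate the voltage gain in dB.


Voltage gain in dB:
G = 20 * log10(Vout / Vin)
  = 20 * log10(49.632 / 1.159)
  = 20 * log10(42.823123)
  = 20 * 1.631678
  = 32.63 dB

32.63 dB


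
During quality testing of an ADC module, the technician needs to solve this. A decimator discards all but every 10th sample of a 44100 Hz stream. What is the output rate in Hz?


Decimation reduces the sample rate:
fs_out = fs_in / M
       = 44100 / 10
       = 4410.0 Hz

4410.0 Hz


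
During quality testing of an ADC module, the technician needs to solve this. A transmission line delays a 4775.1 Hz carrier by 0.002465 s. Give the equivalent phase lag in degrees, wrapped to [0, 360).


Phase shift from frequency and time delay:
phi = 360 * f * t_delay
    = 360 * 4775.1 * 0.002465
    = 4237.42 degrees
    mod 360 = 277.42 degrees

277.42 degrees


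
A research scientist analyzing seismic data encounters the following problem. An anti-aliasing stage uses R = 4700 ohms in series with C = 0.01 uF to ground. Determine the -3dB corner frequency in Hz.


Cutoff frequency of a first-order RC filter:
fc = 1 / (2 * pi * R * C)
C = 0.01 uF = 1e-08 F
fc = 1 / (2 * pi * 4700 * 1e-08)
   = 1 / 0.00029530970943744
   = 3386.275385 Hz

3386.275385 Hz


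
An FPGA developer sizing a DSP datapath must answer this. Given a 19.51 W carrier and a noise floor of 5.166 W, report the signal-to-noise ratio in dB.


SNR in decibels:
SNR = 10 * log10(Ps / Pn)
    = 10 * log10(19.51 / 5.166)
    = 10 * log10(3.7766)
    = 10 * 0.5771
    = 5.77 dB

5.77 dB


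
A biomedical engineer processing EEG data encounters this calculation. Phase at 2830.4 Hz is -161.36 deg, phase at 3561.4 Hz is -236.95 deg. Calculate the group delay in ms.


Group delay from phase difference:
tau = -d(phi)/d(omega)
d(phi) = -75.59 deg = -1.319294 rad
d(omega) = 2*pi*(3561.4 - 2830.4) = 4593.0085 rad/s
tau = -(-1.319294) / 4593.0085
    = 0.2872 ms

0.2872 ms


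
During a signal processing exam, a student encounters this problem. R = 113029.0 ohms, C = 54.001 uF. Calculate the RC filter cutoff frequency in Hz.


Cutoff frequency of a first-order RC filter:
fc = 1 / (2 * pi * R * C)
C = 54.001 uF = 5.4001e-05 F
fc = 1 / (2 * pi * 113029.0 * 5.4001e-05)
   = 1 / 38.350546394753
   = 0.026075 Hz

0.026075 Hz


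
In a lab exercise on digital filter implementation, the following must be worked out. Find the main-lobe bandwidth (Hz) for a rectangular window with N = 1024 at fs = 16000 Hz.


Main lobe width for a rectangular window:
Width = 2 * fs / N
      = 2 * 16000 / 1024
      = 32000 / 1024
      = 31.25 Hz

31.25 Hz


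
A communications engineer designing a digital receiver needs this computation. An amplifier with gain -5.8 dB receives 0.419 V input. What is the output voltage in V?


Output voltage from dB gain:
V_out = V_in * 10^(gain_dB / 20)
      = 0.419 * 10^(-5.8 / 20)
      = 0.419 * 0.512861
      = 0.2149 V

0.2149 V


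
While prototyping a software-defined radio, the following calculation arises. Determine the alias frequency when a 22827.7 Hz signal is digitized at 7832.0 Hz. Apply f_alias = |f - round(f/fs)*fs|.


Compute the nearest integer multiple of fs to the signal:
n = round(22827.7 / 7832.0) = 3
f_alias = |22827.7 - 3 * 7832.0|
        = |22827.7 - 23496.0|
        = 668.3 Hz

668.3


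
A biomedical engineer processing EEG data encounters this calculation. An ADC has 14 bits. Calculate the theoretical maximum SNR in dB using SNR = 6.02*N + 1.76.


Theoretical SNR for a full-scale sinusoid:
SNR = 6.02 * N + 1.76
    = 6.02 * 14 + 1.76
    = 84.28 + 1.76
    = 86.04 dB

86.04 dB


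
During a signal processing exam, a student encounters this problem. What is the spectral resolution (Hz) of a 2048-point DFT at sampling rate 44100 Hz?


DFT frequency resolution:
df = fs / N
   = 44100 / 2048
   = 21.5332 Hz

21.5332 Hz


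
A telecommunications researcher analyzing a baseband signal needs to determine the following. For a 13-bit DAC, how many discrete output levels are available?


Number of quantization levels = 2^N
= 2^13
= 8192

8192


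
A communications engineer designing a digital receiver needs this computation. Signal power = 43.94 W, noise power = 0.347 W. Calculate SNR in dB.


SNR in decibels:
SNR = 10 * log10(Ps / Pn)
    = 10 * log10(43.94 / 0.347)
    = 10 * log10(126.6282)
    = 10 * 2.1025
    = 21.03 dB

21.03 dB


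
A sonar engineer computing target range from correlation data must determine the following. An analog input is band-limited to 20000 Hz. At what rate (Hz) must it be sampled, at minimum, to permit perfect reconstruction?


The Nyquist rate is twice the maximum frequency component.
fs_min = 2 * fmax
      = 2 * 20000
      = 40000 Hz

40000


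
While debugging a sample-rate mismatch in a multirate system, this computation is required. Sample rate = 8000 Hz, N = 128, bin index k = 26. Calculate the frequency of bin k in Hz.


Frequency of DFT bin k:
f_k = k * fs / N
    = 26 * 8000 / 128
    = 208000 / 128
    = 1625.0 Hz

1625.0 Hz


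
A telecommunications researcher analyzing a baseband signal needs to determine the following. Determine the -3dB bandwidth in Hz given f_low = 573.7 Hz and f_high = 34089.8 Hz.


Bandwidth is the difference of -3dB frequencies:
BW = f_high - f_low
   = 34089.8 - 573.7
   = 33516.1 Hz

33516.1 Hz


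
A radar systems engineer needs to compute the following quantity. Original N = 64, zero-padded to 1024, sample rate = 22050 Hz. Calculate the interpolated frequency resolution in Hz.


Frequency resolution after zero-padding:
N_padded = 64 * 16 = 1024
df = fs / N_padded
   = 22050 / 1024
   = 21.5332 Hz

21.5332 Hz


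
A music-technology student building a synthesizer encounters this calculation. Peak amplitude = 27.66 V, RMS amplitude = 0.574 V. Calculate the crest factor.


Crest factor is the ratio of peak to RMS:
CF = V_peak / V_rms
   = 27.66 / 0.574
   = 48.1882

48.1882


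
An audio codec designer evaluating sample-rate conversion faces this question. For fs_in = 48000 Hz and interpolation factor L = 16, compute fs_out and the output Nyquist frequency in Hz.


Step 1 — output sample rate after interpolation by L:
fs_out = L * fs_in = 16 * 48000 = 768000 Hz

Step 2 — Nyquist frequency of the output stream:
f_Nyq = fs_out / 2 = 768000 / 2 = 384000.0 Hz

fs_out = 768000 Hz; f_Nyquist = 384000.0 Hz


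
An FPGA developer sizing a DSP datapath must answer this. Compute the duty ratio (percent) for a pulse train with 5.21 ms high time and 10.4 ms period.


Duty cycle as a percentage:
DC = (t_on / T) * 100
   = (5.21 / 10.4) * 100
   = 0.500962 * 100
   = 50.1 %

50.1 %


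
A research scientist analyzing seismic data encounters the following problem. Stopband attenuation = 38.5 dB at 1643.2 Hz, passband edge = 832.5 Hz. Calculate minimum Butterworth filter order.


Butterworth filter order formula:
n = log10(10^(A/10) - 1) / (2 * log10(f_stop/f_pass))
10^(38.5/10) - 1 = 7078.4578
f_stop/f_pass = 1643.2 / 832.5 = 1.9738
n = 6.5186 -> ceil = 7

7
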